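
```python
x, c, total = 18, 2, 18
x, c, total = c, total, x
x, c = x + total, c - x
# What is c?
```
Trace:
  x=18, c=2, total=18
  x=2, c=18, total=18
  x=20, c=16, total=18

Final answer: 16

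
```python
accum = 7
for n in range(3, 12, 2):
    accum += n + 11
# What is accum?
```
Trace:
  accum=7
  accum=21, n=3
  accum=37, n=5
  accum=55, n=7
  accum=75, n=9
  accum=97, n=11

Final answer: 97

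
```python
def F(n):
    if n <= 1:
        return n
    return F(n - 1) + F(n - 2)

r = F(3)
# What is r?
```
Call trace:
F(n=3)
  F(n=2)
    F(n=1)
    -> return 1
    F(n=0)
    -> return 0
  -> return 1
  F(n=1)
  -> return 1
-> return 2

Final answer: 2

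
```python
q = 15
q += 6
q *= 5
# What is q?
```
Trace:
  q=15
  q=21
  q=105

Final answer: 105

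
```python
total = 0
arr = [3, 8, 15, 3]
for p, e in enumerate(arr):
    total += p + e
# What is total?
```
Trace:
  total=0
  total=3, p=0, e=3
  total=12, p=1, e=8
  total=29, p=2, e=15
  total=35, p=3, e=3

Final answer: 35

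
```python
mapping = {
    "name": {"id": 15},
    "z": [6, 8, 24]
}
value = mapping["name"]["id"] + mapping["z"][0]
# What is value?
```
Trace:
  mapping={'name': {'id': 15}, 'z': [6, 8, 24]}
  mapping={'name': {'id': 15}, 'z': [6, 8, 24]}, value=21

Final answer: 21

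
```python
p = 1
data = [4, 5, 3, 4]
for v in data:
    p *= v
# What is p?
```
Trace:
  p=1
  p=4, v=4
  p=20, v=5
  p=60, v=3
  p=240, v=4

Final answer: 240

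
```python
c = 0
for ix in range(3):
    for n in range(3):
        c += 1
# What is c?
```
Trace:
  c=0
  c=1, ix=0, n=0
  c=2, ix=0, n=1
  c=3, ix=0, n=2
  c=4, ix=1, n=0
  c=5, ix=1, n=1
  c=6, ix=1, n=2
  c=7, ix=2, n=0
  c=8, ix=2, n=1
  c=9, ix=2, n=2

Final answer: 9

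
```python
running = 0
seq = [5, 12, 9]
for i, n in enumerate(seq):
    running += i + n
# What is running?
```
Trace:
  running=0
  running=5, i=0, n=5
  running=18, i=1, n=12
  running=29, i=2, n=9

Final answer: 29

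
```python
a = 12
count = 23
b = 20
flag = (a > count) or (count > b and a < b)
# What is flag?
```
Trace:
  a=12
  a=12, count=23
  a=12, count=23, b=20
  a=12, count=23, b=20, flag=True

Final answer: True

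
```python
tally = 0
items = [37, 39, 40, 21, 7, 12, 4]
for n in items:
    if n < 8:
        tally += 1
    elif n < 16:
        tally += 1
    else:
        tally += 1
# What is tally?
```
Trace:
  tally=0
  tally=1, n=37
  tally=2, n=39
  tally=3, n=40
  tally=4, n=21
  tally=5, n=7
  tally=6, n=12
  tally=7, n=4

Final answer: 7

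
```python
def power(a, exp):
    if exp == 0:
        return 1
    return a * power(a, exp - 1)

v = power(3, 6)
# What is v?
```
Call trace:
power(a=3, exp=6)
  power(a=3, exp=5)
    power(a=3, exp=4)
      power(a=3, exp=3)
        power(a=3, exp=2)
          power(a=3, exp=1)
            power(a=3, exp=0)
            -> return 1
          -> return 3
        -> return 9
      -> return 27
    -> return 81
  -> return 243
-> return 729

Final answer: 729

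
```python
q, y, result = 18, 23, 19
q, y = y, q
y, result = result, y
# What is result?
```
Trace:
  q=18, y=23, result=19
  q=23, y=18, result=19
  q=23, y=19, result=18

Final answer: 18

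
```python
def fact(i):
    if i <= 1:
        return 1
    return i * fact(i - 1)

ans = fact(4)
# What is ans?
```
Call trace:
fact(i=4)
  fact(i=3)
    fact(i=2)
      fact(i=1)
      -> return 1
    -> return 2
  -> return 6
-> return 24

Final answer: 24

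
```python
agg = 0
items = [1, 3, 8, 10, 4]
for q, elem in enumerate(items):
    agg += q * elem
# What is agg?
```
Trace:
  agg=0
  agg=0, q=0, elem=1
  agg=3, q=1, elem=3
  agg=19, q=2, elem=8
  agg=49, q=3, elem=10
  agg=65, q=4, elem=4

Final answer: 65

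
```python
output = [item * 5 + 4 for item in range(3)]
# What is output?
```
Trace:
  item=0
  item=1
  item=2
  output=[4, 9, 14]

Final answer: [4, 9, 14]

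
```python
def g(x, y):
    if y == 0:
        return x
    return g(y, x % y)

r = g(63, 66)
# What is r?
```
Call trace:
g(x=63, y=66)
  g(x=66, y=63)
    g(x=63, y=3)
      g(x=3, y=0)
      -> return 3
    -> return 3
  -> return 3
-> return 3

Final answer: 3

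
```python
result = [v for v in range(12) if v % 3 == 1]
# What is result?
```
Trace:
  v=0
  v=1
  v=2
  v=3
  v=4
  v=5
  v=6
  v=7
  v=8
  v=9
  v=10
  v=11
  result=[1, 4, 7, 10]

Final answer: [1, 4, 7, 10]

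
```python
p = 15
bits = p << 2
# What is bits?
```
Trace:
  p=15
  p=15, bits=60

Final answer: 60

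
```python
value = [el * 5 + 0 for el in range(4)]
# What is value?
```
Trace:
  el=0
  el=1
  el=2
  el=3
  value=[0, 5, 10, 15]

Final answer: [0, 5, 10, 15]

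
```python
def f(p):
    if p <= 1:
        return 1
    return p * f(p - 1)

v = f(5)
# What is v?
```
Call trace:
f(p=5)
  f(p=4)
    f(p=3)
      f(p=2)
        f(p=1)
        -> return 1
      -> return 2
    -> return 6
  -> return 24
-> return 120

Final answer: 120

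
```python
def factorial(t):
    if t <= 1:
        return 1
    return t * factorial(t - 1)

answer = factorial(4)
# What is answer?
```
Call trace:
factorial(t=4)
  factorial(t=3)
    factorial(t=2)
      factorial(t=1)
      -> return 1
    -> return 2
  -> return 6
-> return 24

Final answer: 24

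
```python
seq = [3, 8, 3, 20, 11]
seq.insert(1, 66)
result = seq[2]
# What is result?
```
Trace:
  seq=[3, 8, 3, 20, 11]
  seq=[3, 66, 8, 3, 20, 11]
  seq=[3, 66, 8, 3, 20, 11], result=8

Final answer: 8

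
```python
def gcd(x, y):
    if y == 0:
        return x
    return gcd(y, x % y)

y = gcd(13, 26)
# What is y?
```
Call trace:
gcd(x=13, y=26)
  gcd(x=26, y=13)
    gcd(x=13, y=0)
    -> return 13
  -> return 13
-> return 13

Final answer: 13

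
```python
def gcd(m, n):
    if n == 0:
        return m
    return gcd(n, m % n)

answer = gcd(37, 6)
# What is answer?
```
Call trace:
gcd(m=37, n=6)
  gcd(m=6, n=1)
    gcd(m=1, n=0)
    -> return 1
  -> return 1
-> return 1

Final answer: 1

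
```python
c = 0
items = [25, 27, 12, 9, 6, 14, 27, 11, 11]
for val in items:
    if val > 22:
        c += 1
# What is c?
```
Trace:
  c=0
  c=1, val=25
  c=2, val=27
  c=2, val=12
  c=2, val=9
  c=2, val=6
  c=2, val=14
  c=3, val=27
  c=3, val=11
  c=3, val=11

Final answer: 3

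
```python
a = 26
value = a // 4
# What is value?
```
Trace:
  a=26
  a=26, value=6

Final answer: 6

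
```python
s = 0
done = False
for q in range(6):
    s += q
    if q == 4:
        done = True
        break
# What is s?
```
Trace:
  s=0
  s=0, done=False
  s=0, done=False, q=0
  s=1, done=False, q=1
  s=3, done=False, q=2
  s=6, done=False, q=3
  s=10, done=True, q=4

Final answer: 10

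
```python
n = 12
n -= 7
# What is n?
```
Trace:
  n=12
  n=5

Final answer: 5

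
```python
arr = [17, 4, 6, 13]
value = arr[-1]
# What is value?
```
Trace:
  arr=[17, 4, 6, 13]
  arr=[17, 4, 6, 13], value=13

Final answer: 13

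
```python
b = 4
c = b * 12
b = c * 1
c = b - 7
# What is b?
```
Trace:
  b=4
  b=4, c=48
  b=48, c=48
  b=48, c=41

Final answer: 48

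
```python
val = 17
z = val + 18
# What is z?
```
Trace:
  val=17
  val=17, z=35

Final answer: 35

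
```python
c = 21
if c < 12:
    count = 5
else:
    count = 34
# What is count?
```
Trace:
  c=21
  c=21, count=34

Final answer: 34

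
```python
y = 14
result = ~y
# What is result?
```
Trace:
  y=14
  y=14, result=-15

Final answer: -15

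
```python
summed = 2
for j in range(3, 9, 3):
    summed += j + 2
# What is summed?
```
Trace:
  summed=2
  summed=7, j=3
  summed=15, j=6

Final answer: 15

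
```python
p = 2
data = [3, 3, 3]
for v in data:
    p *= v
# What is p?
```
Trace:
  p=2
  p=6, v=3
  p=18, v=3
  p=54, v=3

Final answer: 54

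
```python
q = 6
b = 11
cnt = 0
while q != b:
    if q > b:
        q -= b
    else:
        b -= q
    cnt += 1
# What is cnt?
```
Trace:
  q=6
  q=6, b=11
  q=6, b=11, cnt=0
  q=6, b=5, cnt=1
  q=1, b=5, cnt=2
  q=1, b=4, cnt=3
  q=1, b=3, cnt=4
  q=1, b=2, cnt=5
  q=1, b=1, cnt=6

Final answer: 6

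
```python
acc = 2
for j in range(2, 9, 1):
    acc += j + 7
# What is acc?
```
Trace:
  acc=2
  acc=11, j=2
  acc=21, j=3
  acc=32, j=4
  acc=44, j=5
  acc=57, j=6
  acc=71, j=7
  acc=86, j=8

Final answer: 86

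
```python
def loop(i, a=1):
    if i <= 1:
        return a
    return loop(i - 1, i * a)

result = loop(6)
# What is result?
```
Call trace:
loop(i=6, a=1)
  loop(i=5, a=6)
    loop(i=4, a=30)
      loop(i=3, a=120)
        loop(i=2, a=360)
          loop(i=1, a=720)
          -> return 720
        -> return 720
      -> return 720
    -> return 720
  -> return 720
-> return 720

Final answer: 720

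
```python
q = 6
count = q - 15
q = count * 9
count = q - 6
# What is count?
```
Trace:
  q=6
  q=6, count=-9
  q=-81, count=-9
  q=-81, count=-87

Final answer: -87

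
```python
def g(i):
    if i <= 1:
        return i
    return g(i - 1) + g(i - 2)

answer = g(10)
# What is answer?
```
Call trace (a repeated sub-call is expanded the first time; later identical calls just restate its return value):
g(i=10)
  g(i=9)
    g(i=8)
      g(i=7)
        g(i=6)
          g(i=5)
            g(i=4)
              g(i=3)
                g(i=2)
                  g(i=1)
                  -> return 1
                  g(i=0)
                  -> return 0
                -> return 1
                g(i=1)
                -> return 1
              -> return 2
              g(i=2) -> return 1  (same call as traced above)
            -> return 3
            g(i=3) -> return 2  (same call as traced above)
          -> return 5
          g(i=4) -> return 3  (same call as traced above)
        -> return 8
        g(i=5) -> return 5  (same call as traced above)
      -> return 13
      g(i=6) -> return 8  (same call as traced above)
    -> return 21
    g(i=7) -> return 13  (same call as traced above)
  -> return 34
  g(i=8) -> return 21  (same call as traced above)
-> return 55

Final answer: 55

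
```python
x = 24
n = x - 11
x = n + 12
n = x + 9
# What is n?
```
Trace:
  x=24
  x=24, n=13
  x=25, n=13
  x=25, n=34

Final answer: 34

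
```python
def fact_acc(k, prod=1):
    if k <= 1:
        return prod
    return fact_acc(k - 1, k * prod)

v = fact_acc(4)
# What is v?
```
Call trace:
fact_acc(k=4, prod=1)
  fact_acc(k=3, prod=4)
    fact_acc(k=2, prod=12)
      fact_acc(k=1, prod=24)
      -> return 24
    -> return 24
  -> return 24
-> return 24

Final answer: 24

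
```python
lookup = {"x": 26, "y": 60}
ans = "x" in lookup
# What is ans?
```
Trace:
  lookup={'x': 26, 'y': 60}
  lookup={'x': 26, 'y': 60}, ans=True

Final answer: True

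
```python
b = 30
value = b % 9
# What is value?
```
Trace:
  b=30
  b=30, value=3

Final answer: 3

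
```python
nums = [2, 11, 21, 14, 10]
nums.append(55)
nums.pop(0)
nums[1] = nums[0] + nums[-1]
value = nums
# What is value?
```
Trace:
  nums=[2, 11, 21, 14, 10]
  nums=[2, 11, 21, 14, 10, 55]
  nums=[11, 21, 14, 10, 55]
  nums=[11, 66, 14, 10, 55]
  nums=[11, 66, 14, 10, 55], value=[11, 66, 14, 10, 55]

Final answer: [11, 66, 14, 10, 55]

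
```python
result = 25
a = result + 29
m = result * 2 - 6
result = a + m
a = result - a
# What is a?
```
Trace:
  result=25
  result=25, a=54
  result=25, a=54, m=44
  result=98, a=54, m=44
  result=98, a=44, m=44

Final answer: 44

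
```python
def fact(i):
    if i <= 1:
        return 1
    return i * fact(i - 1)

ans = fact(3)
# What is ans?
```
Call trace:
fact(i=3)
  fact(i=2)
    fact(i=1)
    -> return 1
  -> return 2
-> return 6

Final answer: 6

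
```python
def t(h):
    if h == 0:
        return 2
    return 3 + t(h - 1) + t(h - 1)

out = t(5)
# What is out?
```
Call trace (a repeated sub-call is expanded the first time; later identical calls just restate its return value):
t(h=5)
  t(h=4)
    t(h=3)
      t(h=2)
        t(h=1)
          t(h=0)
          -> return 2
          t(h=0)
          -> return 2
        -> return 7
        t(h=1) -> return 7  (same call as traced above)
      -> return 17
      t(h=2) -> return 17  (same call as traced above)
    -> return 37
    t(h=3) -> return 37  (same call as traced above)
  -> return 77
  t(h=4) -> return 77  (same call as traced above)
-> return 157

Final answer: 157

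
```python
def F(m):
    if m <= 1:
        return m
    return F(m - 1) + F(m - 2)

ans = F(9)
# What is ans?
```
Call trace (a repeated sub-call is expanded the first time; later identical calls just restate its return value):
F(m=9)
  F(m=8)
    F(m=7)
      F(m=6)
        F(m=5)
          F(m=4)
            F(m=3)
              F(m=2)
                F(m=1)
                -> return 1
                F(m=0)
                -> return 0
              -> return 1
              F(m=1)
              -> return 1
            -> return 2
            F(m=2) -> return 1  (same call as traced above)
          -> return 3
          F(m=3) -> return 2  (same call as traced above)
        -> return 5
        F(m=4) -> return 3  (same call as traced above)
      -> return 8
      F(m=5) -> return 5  (same call as traced above)
    -> return 13
    F(m=6) -> return 8  (same call as traced above)
  -> return 21
  F(m=7) -> return 13  (same call as traced above)
-> return 34

Final answer: 34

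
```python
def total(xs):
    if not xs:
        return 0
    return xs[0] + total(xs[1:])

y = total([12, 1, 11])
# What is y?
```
Call trace:
total(xs=[12, 1, 11])
  total(xs=[1, 11])
    total(xs=[11])
      total(xs=[])
      -> return 0
    -> return 11
  -> return 12
-> return 24

Final answer: 24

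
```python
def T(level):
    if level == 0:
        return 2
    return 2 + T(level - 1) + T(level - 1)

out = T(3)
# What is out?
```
Call trace (a repeated sub-call is expanded the first time; later identical calls just restate its return value):
T(level=3)
  T(level=2)
    T(level=1)
      T(level=0)
      -> return 2
      T(level=0)
      -> return 2
    -> return 6
    T(level=1) -> return 6  (same call as traced above)
  -> return 14
  T(level=2) -> return 14  (same call as traced above)
-> return 30

Final answer: 30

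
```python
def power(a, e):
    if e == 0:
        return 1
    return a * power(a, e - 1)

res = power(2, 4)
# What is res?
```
Call trace:
power(a=2, e=4)
  power(a=2, e=3)
    power(a=2, e=2)
      power(a=2, e=1)
        power(a=2, e=0)
        -> return 1
      -> return 2
    -> return 4
  -> return 8
-> return 16

Final answer: 16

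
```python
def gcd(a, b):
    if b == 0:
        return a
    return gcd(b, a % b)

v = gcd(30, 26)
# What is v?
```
Call trace:
gcd(a=30, b=26)
  gcd(a=26, b=4)
    gcd(a=4, b=2)
      gcd(a=2, b=0)
      -> return 2
    -> return 2
  -> return 2
-> return 2

Final answer: 2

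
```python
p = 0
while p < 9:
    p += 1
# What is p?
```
Trace:
  p=0
  p=1
  p=2
  p=3
  p=4
  p=5
  p=6
  p=7
  p=8
  p=9

Final answer: 9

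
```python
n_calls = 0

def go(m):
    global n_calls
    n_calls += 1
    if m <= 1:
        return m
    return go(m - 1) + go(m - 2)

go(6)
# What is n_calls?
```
Call trace (a repeated sub-call is expanded the first time; later identical calls just restate its return value):
go(m=6)
  go(m=5)
    go(m=4)
      go(m=3)
        go(m=2)
          go(m=1)
          -> return 1
          go(m=0)
          -> return 0
        -> return 1
        go(m=1)
        -> return 1
      -> return 2
      go(m=2) -> return 1  (same call as traced above)
    -> return 3
    go(m=3) -> return 2  (same call as traced above)
  -> return 5
  go(m=4) -> return 3  (same call as traced above)
-> return 8

n_calls is incremented once per call, so count the calls in each subtree. Let C(m) = number of calls made by go(m).
C(0) = C(1) = 1 (base case, no recursion); C(m) = 1 + C(m - 1) + C(m - 2) otherwise.
C(2) = 1 + C(1) + C(0) = 1 + 1 + 1 = 3
C(3) = 1 + C(2) + C(1) = 1 + 3 + 1 = 5
C(4) = 1 + C(3) + C(2) = 1 + 5 + 3 = 9
C(5) = 1 + C(4) + C(3) = 1 + 9 + 5 = 15
C(6) = 1 + C(5) + C(4) = 1 + 15 + 9 = 25
n_calls = C(6) = 25

Final answer: 25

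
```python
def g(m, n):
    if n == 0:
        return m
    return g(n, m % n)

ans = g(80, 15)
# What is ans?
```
Call trace:
g(m=80, n=15)
  g(m=15, n=5)
    g(m=5, n=0)
    -> return 5
  -> return 5
-> return 5

Final answer: 5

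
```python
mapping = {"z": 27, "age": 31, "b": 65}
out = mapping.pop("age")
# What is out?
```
Trace:
  mapping={'z': 27, 'age': 31, 'b': 65}
  mapping={'z': 27, 'b': 65}, out=31

Final answer: 31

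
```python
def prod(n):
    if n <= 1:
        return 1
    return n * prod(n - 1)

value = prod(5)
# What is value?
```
Call trace:
prod(n=5)
  prod(n=4)
    prod(n=3)
      prod(n=2)
        prod(n=1)
        -> return 1
      -> return 2
    -> return 6
  -> return 24
-> return 120

Final answer: 120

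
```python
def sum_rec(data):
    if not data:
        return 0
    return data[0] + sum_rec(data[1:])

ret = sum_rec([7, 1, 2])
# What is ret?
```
Call trace:
sum_rec(data=[7, 1, 2])
  sum_rec(data=[1, 2])
    sum_rec(data=[2])
      sum_rec(data=[])
      -> return 0
    -> return 2
  -> return 3
-> return 10

Final answer: 10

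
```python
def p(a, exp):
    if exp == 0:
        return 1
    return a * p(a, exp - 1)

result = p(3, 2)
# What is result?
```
Call trace:
p(a=3, exp=2)
  p(a=3, exp=1)
    p(a=3, exp=0)
    -> return 1
  -> return 3
-> return 9

Final answer: 9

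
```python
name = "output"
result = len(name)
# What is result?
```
Trace:
  name='output'
  name='output', result=6

Final answer: 6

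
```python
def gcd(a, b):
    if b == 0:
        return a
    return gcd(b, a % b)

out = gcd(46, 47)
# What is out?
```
Call trace:
gcd(a=46, b=47)
  gcd(a=47, b=46)
    gcd(a=46, b=1)
      gcd(a=1, b=0)
      -> return 1
    -> return 1
  -> return 1
-> return 1

Final answer: 1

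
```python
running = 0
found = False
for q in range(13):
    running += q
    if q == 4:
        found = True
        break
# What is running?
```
Trace:
  running=0
  running=0, found=False
  running=0, found=False, q=0
  running=1, found=False, q=1
  running=3, found=False, q=2
  running=6, found=False, q=3
  running=10, found=True, q=4

Final answer: 10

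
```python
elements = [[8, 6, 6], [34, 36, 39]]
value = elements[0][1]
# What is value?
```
Trace:
  elements=[[8, 6, 6], [34, 36, 39]]
  elements=[[8, 6, 6], [34, 36, 39]], value=6

Final answer: 6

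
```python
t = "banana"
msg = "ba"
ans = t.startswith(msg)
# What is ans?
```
Trace:
  t='banana'
  t='banana', msg='ba'
  t='banana', msg='ba', ans=True

Final answer: True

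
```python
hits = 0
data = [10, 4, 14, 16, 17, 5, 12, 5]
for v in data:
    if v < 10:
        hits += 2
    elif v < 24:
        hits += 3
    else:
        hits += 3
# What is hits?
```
Trace:
  hits=0
  hits=3, v=10
  hits=5, v=4
  hits=8, v=14
  hits=11, v=16
  hits=14, v=17
  hits=16, v=5
  hits=19, v=12
  hits=21, v=5

Final answer: 21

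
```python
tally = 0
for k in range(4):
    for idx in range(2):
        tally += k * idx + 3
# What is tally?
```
Trace:
  tally=0
  tally=3, k=0, idx=0
  tally=6, k=0, idx=1
  tally=9, k=1, idx=0
  tally=13, k=1, idx=1
  tally=16, k=2, idx=0
  tally=21, k=2, idx=1
  tally=24, k=3, idx=0
  tally=30, k=3, idx=1

Final answer: 30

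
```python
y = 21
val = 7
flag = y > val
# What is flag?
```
Trace:
  y=21
  y=21, val=7
  y=21, val=7, flag=True

Final answer: True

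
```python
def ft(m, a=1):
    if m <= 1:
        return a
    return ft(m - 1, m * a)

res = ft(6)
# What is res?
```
Call trace:
ft(m=6, a=1)
  ft(m=5, a=6)
    ft(m=4, a=30)
      ft(m=3, a=120)
        ft(m=2, a=360)
          ft(m=1, a=720)
          -> return 720
        -> return 720
      -> return 720
    -> return 720
  -> return 720
-> return 720

Final answer: 720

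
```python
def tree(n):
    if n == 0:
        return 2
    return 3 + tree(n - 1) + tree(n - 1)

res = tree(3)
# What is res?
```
Call trace (a repeated sub-call is expanded the first time; later identical calls just restate its return value):
tree(n=3)
  tree(n=2)
    tree(n=1)
      tree(n=0)
      -> return 2
      tree(n=0)
      -> return 2
    -> return 7
    tree(n=1) -> return 7  (same call as traced above)
  -> return 17
  tree(n=2) -> return 17  (same call as traced above)
-> return 37

Final answer: 37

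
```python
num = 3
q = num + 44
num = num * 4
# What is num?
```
Trace:
  num=3
  num=3, q=47
  num=12, q=47

Final answer: 12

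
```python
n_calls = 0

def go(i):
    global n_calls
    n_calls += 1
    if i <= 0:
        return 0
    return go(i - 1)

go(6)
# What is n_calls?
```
Call trace:
go(i=6)
  go(i=5)
    go(i=4)
      go(i=3)
        go(i=2)
          go(i=1)
            go(i=0)
            -> return 0
          -> return 0
        -> return 0
      -> return 0
    -> return 0
  -> return 0
-> return 0

n_calls is incremented once per call. go is entered once for each i = 6, 5, 4, 3, 2, 1, 0 (the i <= 0 call returns without recursing), i.e. 6 + 1 calls.
n_calls = 7

Final answer: 7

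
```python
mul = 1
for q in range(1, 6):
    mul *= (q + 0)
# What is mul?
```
Trace:
  mul=1
  mul=1, q=1
  mul=2, q=2
  mul=6, q=3
  mul=24, q=4
  mul=120, q=5

Final answer: 120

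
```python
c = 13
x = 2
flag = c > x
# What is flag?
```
Trace:
  c=13
  c=13, x=2
  c=13, x=2, flag=True

Final answer: True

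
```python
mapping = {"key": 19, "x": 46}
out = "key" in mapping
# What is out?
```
Trace:
  mapping={'key': 19, 'x': 46}
  mapping={'key': 19, 'x': 46}, out=True

Final answer: True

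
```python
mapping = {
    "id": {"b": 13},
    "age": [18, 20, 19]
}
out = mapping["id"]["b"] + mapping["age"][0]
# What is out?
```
Trace:
  mapping={'id': {'b': 13}, 'age': [18, 20, 19]}
  mapping={'id': {'b': 13}, 'age': [18, 20, 19]}, out=31

Final answer: 31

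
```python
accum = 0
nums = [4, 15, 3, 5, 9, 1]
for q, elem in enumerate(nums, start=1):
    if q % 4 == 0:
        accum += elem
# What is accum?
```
Trace:
  accum=0
  accum=0, q=1, elem=4
  accum=0, q=2, elem=15
  accum=0, q=3, elem=3
  accum=5, q=4, elem=5
  accum=5, q=5, elem=9
  accum=5, q=6, elem=1

Final answer: 5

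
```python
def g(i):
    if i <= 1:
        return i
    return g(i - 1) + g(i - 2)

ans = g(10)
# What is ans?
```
Call trace (a repeated sub-call is expanded the first time; later identical calls just restate its return value):
g(i=10)
  g(i=9)
    g(i=8)
      g(i=7)
        g(i=6)
          g(i=5)
            g(i=4)
              g(i=3)
                g(i=2)
                  g(i=1)
                  -> return 1
                  g(i=0)
                  -> return 0
                -> return 1
                g(i=1)
                -> return 1
              -> return 2
              g(i=2) -> return 1  (same call as traced above)
            -> return 3
            g(i=3) -> return 2  (same call as traced above)
          -> return 5
          g(i=4) -> return 3  (same call as traced above)
        -> return 8
        g(i=5) -> return 5  (same call as traced above)
      -> return 13
      g(i=6) -> return 8  (same call as traced above)
    -> return 21
    g(i=7) -> return 13  (same call as traced above)
  -> return 34
  g(i=8) -> return 21  (same call as traced above)
-> return 55

Final answer: 55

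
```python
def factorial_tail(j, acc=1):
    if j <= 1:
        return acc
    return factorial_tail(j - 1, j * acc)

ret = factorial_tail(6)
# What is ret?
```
Call trace:
factorial_tail(j=6, acc=1)
  factorial_tail(j=5, acc=6)
    factorial_tail(j=4, acc=30)
      factorial_tail(j=3, acc=120)
        factorial_tail(j=2, acc=360)
          factorial_tail(j=1, acc=720)
          -> return 720
        -> return 720
      -> return 720
    -> return 720
  -> return 720
-> return 720

Final answer: 720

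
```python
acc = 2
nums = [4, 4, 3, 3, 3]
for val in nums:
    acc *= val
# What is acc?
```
Trace:
  acc=2
  acc=8, val=4
  acc=32, val=4
  acc=96, val=3
  acc=288, val=3
  acc=864, val=3

Final answer: 864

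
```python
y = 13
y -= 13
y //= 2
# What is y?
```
Trace:
  y=13
  y=0
  y=0

Final answer: 0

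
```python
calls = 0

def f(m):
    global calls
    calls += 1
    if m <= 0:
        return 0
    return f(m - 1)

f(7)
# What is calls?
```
Call trace:
f(m=7)
  f(m=6)
    f(m=5)
      f(m=4)
        f(m=3)
          f(m=2)
            f(m=1)
              f(m=0)
              -> return 0
            -> return 0
          -> return 0
        -> return 0
      -> return 0
    -> return 0
  -> return 0
-> return 0

calls is incremented once per call. f is entered once for each m = 7, 6, 5, 4, 3, 2, 1, 0 (the m <= 0 call returns without recursing), i.e. 7 + 1 calls.
calls = 8

Final answer: 8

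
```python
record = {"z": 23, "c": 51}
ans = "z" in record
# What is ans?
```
Trace:
  record={'z': 23, 'c': 51}
  record={'z': 23, 'c': 51}, ans=True

Final answer: True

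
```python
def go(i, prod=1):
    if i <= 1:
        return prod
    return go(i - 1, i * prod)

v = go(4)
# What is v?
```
Call trace:
go(i=4, prod=1)
  go(i=3, prod=4)
    go(i=2, prod=12)
      go(i=1, prod=24)
      -> return 24
    -> return 24
  -> return 24
-> return 24

Final answer: 24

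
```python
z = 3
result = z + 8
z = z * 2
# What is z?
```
Trace:
  z=3
  z=3, result=11
  z=6, result=11

Final answer: 6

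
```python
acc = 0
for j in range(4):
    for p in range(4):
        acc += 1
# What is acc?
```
Trace:
  acc=0
  acc=1, j=0, p=0
  acc=2, j=0, p=1
  acc=3, j=0, p=2
  acc=4, j=0, p=3
  acc=5, j=1, p=0
  acc=6, j=1, p=1
  acc=7, j=1, p=2
  acc=8, j=1, p=3
  acc=9, j=2, p=0
  acc=10, j=2, p=1
  acc=11, j=2, p=2
  acc=12, j=2, p=3
  acc=13, j=3, p=0
  acc=14, j=3, p=1
  acc=15, j=3, p=2
  acc=16, j=3, p=3

Final answer: 16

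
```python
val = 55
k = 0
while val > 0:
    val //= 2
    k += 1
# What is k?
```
Trace:
  val=55
  val=55, k=0
  val=27, k=1
  val=13, k=2
  val=6, k=3
  val=3, k=4
  val=1, k=5
  val=0, k=6

Final answer: 6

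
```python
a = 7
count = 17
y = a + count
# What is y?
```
Trace:
  a=7
  a=7, count=17
  a=7, count=17, y=24

Final answer: 24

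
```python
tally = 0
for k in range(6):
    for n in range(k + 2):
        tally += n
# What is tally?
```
Trace:
  tally=0
  tally=0, k=0, n=0
  tally=1, k=0, n=1
  tally=1, k=1, n=0
  tally=2, k=1, n=1
  tally=4, k=1, n=2
  tally=4, k=2, n=0
  tally=5, k=2, n=1
  tally=7, k=2, n=2
  tally=10, k=2, n=3
  tally=10, k=3, n=0
  tally=11, k=3, n=1
  tally=13, k=3, n=2
  tally=16, k=3, n=3
  tally=20, k=3, n=4
  tally=20, k=4, n=0
  tally=21, k=4, n=1
  tally=23, k=4, n=2
  tally=26, k=4, n=3
  tally=30, k=4, n=4
  tally=35, k=4, n=5
  tally=35, k=5, n=0
  tally=36, k=5, n=1
  tally=38, k=5, n=2
  tally=41, k=5, n=3
  tally=45, k=5, n=4
  tally=50, k=5, n=5
  tally=56, k=5, n=6

Final answer: 56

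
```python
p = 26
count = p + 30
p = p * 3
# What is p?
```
Trace:
  p=26
  p=26, count=56
  p=78, count=56

Final answer: 78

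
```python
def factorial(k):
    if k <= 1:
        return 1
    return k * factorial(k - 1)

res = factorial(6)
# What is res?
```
Call trace:
factorial(k=6)
  factorial(k=5)
    factorial(k=4)
      factorial(k=3)
        factorial(k=2)
          factorial(k=1)
          -> return 1
        -> return 2
      -> return 6
    -> return 24
  -> return 120
-> return 720

Final answer: 720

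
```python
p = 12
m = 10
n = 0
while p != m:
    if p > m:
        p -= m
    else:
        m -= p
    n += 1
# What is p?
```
Trace:
  p=12
  p=12, m=10
  p=12, m=10, n=0
  p=2, m=10, n=1
  p=2, m=8, n=2
  p=2, m=6, n=3
  p=2, m=4, n=4
  p=2, m=2, n=5

Final answer: 2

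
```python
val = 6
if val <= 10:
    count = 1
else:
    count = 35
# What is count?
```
Trace:
  val=6
  val=6, count=1

Final answer: 1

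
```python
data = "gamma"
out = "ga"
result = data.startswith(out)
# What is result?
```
Trace:
  data='gamma'
  data='gamma', out='ga'
  data='gamma', out='ga', result=True

Final answer: True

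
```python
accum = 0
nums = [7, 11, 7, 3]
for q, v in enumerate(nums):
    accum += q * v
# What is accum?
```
Trace:
  accum=0
  accum=0, q=0, v=7
  accum=11, q=1, v=11
  accum=25, q=2, v=7
  accum=34, q=3, v=3

Final answer: 34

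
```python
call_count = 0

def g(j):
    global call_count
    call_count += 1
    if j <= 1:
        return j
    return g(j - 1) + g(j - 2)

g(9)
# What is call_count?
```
Call trace (a repeated sub-call is expanded the first time; later identical calls just restate its return value):
g(j=9)
  g(j=8)
    g(j=7)
      g(j=6)
        g(j=5)
          g(j=4)
            g(j=3)
              g(j=2)
                g(j=1)
                -> return 1
                g(j=0)
                -> return 0
              -> return 1
              g(j=1)
              -> return 1
            -> return 2
            g(j=2) -> return 1  (same call as traced above)
          -> return 3
          g(j=3) -> return 2  (same call as traced above)
        -> return 5
        g(j=4) -> return 3  (same call as traced above)
      -> return 8
      g(j=5) -> return 5  (same call as traced above)
    -> return 13
    g(j=6) -> return 8  (same call as traced above)
  -> return 21
  g(j=7) -> return 13  (same call as traced above)
-> return 34

call_count is incremented once per call, so count the calls in each subtree. Let C(j) = number of calls made by g(j).
C(0) = C(1) = 1 (base case, no recursion); C(j) = 1 + C(j - 1) + C(j - 2) otherwise.
C(2) = 1 + C(1) + C(0) = 1 + 1 + 1 = 3
C(3) = 1 + C(2) + C(1) = 1 + 3 + 1 = 5
C(4) = 1 + C(3) + C(2) = 1 + 5 + 3 = 9
C(5) = 1 + C(4) + C(3) = 1 + 9 + 5 = 15
C(6) = 1 + C(5) + C(4) = 1 + 15 + 9 = 25
C(7) = 1 + C(6) + C(5) = 1 + 25 + 15 = 41
C(8) = 1 + C(7) + C(6) = 1 + 41 + 25 = 67
C(9) = 1 + C(8) + C(7) = 1 + 67 + 41 = 109
call_count = C(9) = 109

Final answer: 109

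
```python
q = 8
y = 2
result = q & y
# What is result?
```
Trace:
  q=8
  q=8, y=2
  q=8, y=2, result=0

Final answer: 0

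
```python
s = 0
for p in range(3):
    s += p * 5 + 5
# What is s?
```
Trace:
  s=0
  s=5, p=0
  s=15, p=1
  s=30, p=2

Final answer: 30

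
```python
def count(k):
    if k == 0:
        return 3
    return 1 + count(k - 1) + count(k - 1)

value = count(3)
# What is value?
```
Call trace (a repeated sub-call is expanded the first time; later identical calls just restate its return value):
count(k=3)
  count(k=2)
    count(k=1)
      count(k=0)
      -> return 3
      count(k=0)
      -> return 3
    -> return 7
    count(k=1) -> return 7  (same call as traced above)
  -> return 15
  count(k=2) -> return 15  (same call as traced above)
-> return 31

Final answer: 31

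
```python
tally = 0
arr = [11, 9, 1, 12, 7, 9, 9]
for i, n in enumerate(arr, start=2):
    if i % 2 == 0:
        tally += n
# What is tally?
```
Trace:
  tally=0
  tally=11, i=2, n=11
  tally=11, i=3, n=9
  tally=12, i=4, n=1
  tally=12, i=5, n=12
  tally=19, i=6, n=7
  tally=19, i=7, n=9
  tally=28, i=8, n=9

Final answer: 28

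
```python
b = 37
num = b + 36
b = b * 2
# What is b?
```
Trace:
  b=37
  b=37, num=73
  b=74, num=73

Final answer: 74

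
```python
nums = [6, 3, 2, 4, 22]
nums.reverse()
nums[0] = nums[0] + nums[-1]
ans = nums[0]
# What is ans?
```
Trace:
  nums=[6, 3, 2, 4, 22]
  nums=[22, 4, 2, 3, 6]
  nums=[28, 4, 2, 3, 6]
  nums=[28, 4, 2, 3, 6], ans=28

Final answer: 28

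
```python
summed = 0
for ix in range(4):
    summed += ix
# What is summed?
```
Trace:
  summed=0
  summed=0, ix=0
  summed=1, ix=1
  summed=3, ix=2
  summed=6, ix=3

Final answer: 6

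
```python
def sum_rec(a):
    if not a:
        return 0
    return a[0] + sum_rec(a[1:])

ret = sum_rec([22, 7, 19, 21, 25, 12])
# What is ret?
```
Call trace:
sum_rec(a=[22, 7, 19, 21, 25, 12])
  sum_rec(a=[7, 19, 21, 25, 12])
    sum_rec(a=[19, 21, 25, 12])
      sum_rec(a=[21, 25, 12])
        sum_rec(a=[25, 12])
          sum_rec(a=[12])
            sum_rec(a=[])
            -> return 0
          -> return 12
        -> return 37
      -> return 58
    -> return 77
  -> return 84
-> return 106

Final answer: 106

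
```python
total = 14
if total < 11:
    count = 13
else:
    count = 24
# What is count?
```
Trace:
  total=14
  total=14, count=24

Final answer: 24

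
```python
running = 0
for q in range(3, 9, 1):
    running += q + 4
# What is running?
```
Trace:
  running=0
  running=7, q=3
  running=15, q=4
  running=24, q=5
  running=34, q=6
  running=45, q=7
  running=57, q=8

Final answer: 57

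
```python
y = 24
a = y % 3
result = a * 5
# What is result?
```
Trace:
  y=24
  y=24, a=0
  y=24, a=0, result=0

Final answer: 0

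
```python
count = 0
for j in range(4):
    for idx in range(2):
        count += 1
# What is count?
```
Trace:
  count=0
  count=1, j=0, idx=0
  count=2, j=0, idx=1
  count=3, j=1, idx=0
  count=4, j=1, idx=1
  count=5, j=2, idx=0
  count=6, j=2, idx=1
  count=7, j=3, idx=0
  count=8, j=3, idx=1

Final answer: 8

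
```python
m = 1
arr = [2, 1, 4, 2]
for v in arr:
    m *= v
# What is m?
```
Trace:
  m=1
  m=2, v=2
  m=2, v=1
  m=8, v=4
  m=16, v=2

Final answer: 16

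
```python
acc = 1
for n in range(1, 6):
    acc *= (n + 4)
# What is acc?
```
Trace:
  acc=1
  acc=5, n=1
  acc=30, n=2
  acc=210, n=3
  acc=1680, n=4
  acc=15120, n=5

Final answer: 15120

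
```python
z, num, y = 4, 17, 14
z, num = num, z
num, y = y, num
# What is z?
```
Trace:
  z=4, num=17, y=14
  z=17, num=4, y=14
  z=17, num=14, y=4

Final answer: 17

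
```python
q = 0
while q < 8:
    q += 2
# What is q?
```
Trace:
  q=0
  q=2
  q=4
  q=6
  q=8

Final answer: 8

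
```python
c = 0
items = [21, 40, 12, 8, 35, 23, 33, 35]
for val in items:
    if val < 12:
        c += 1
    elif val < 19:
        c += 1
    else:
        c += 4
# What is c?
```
Trace:
  c=0
  c=4, val=21
  c=8, val=40
  c=9, val=12
  c=10, val=8
  c=14, val=35
  c=18, val=23
  c=22, val=33
  c=26, val=35

Final answer: 26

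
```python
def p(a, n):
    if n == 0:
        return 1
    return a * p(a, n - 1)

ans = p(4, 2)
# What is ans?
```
Call trace:
p(a=4, n=2)
  p(a=4, n=1)
    p(a=4, n=0)
    -> return 1
  -> return 4
-> return 16

Final answer: 16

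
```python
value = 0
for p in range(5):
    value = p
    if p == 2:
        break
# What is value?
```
Trace:
  value=0
  value=0, p=0
  value=1, p=1
  value=2, p=2

Final answer: 2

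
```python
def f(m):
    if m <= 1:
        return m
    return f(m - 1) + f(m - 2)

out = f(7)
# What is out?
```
Call trace (a repeated sub-call is expanded the first time; later identical calls just restate its return value):
f(m=7)
  f(m=6)
    f(m=5)
      f(m=4)
        f(m=3)
          f(m=2)
            f(m=1)
            -> return 1
            f(m=0)
            -> return 0
          -> return 1
          f(m=1)
          -> return 1
        -> return 2
        f(m=2) -> return 1  (same call as traced above)
      -> return 3
      f(m=3) -> return 2  (same call as traced above)
    -> return 5
    f(m=4) -> return 3  (same call as traced above)
  -> return 8
  f(m=5) -> return 5  (same call as traced above)
-> return 13

Final answer: 13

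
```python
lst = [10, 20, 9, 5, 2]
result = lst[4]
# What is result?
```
Trace:
  lst=[10, 20, 9, 5, 2]
  lst=[10, 20, 9, 5, 2], result=2

Final answer: 2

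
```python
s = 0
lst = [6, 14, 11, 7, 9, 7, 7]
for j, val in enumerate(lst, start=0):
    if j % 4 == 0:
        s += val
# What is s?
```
Trace:
  s=0
  s=6, j=0, val=6
  s=6, j=1, val=14
  s=6, j=2, val=11
  s=6, j=3, val=7
  s=15, j=4, val=9
  s=15, j=5, val=7
  s=15, j=6, val=7

Final answer: 15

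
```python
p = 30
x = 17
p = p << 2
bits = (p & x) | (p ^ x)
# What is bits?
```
Trace:
  p=30
  p=30, x=17
  p=120, x=17
  p=120, x=17, bits=121

Final answer: 121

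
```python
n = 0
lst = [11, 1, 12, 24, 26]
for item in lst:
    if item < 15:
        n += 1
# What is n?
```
Trace:
  n=0
  n=1, item=11
  n=2, item=1
  n=3, item=12
  n=3, item=24
  n=3, item=26

Final answer: 3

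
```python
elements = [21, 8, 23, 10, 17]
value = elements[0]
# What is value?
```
Trace:
  elements=[21, 8, 23, 10, 17]
  elements=[21, 8, 23, 10, 17], value=21

Final answer: 21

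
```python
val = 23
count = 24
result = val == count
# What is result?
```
Trace:
  val=23
  val=23, count=24
  val=23, count=24, result=False

Final answer: False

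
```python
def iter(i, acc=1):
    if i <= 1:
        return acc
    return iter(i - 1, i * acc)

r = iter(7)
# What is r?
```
Call trace:
iter(i=7, acc=1)
  iter(i=6, acc=7)
    iter(i=5, acc=42)
      iter(i=4, acc=210)
        iter(i=3, acc=840)
          iter(i=2, acc=2520)
            iter(i=1, acc=5040)
            -> return 5040
          -> return 5040
        -> return 5040
      -> return 5040
    -> return 5040
  -> return 5040
-> return 5040

Final answer: 5040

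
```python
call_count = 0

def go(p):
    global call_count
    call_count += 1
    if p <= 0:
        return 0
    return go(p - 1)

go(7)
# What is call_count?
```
Call trace:
go(p=7)
  go(p=6)
    go(p=5)
      go(p=4)
        go(p=3)
          go(p=2)
            go(p=1)
              go(p=0)
              -> return 0
            -> return 0
          -> return 0
        -> return 0
      -> return 0
    -> return 0
  -> return 0
-> return 0

call_count is incremented once per call. go is entered once for each p = 7, 6, 5, 4, 3, 2, 1, 0 (the p <= 0 call returns without recursing), i.e. 7 + 1 calls.
call_count = 8

Final answer: 8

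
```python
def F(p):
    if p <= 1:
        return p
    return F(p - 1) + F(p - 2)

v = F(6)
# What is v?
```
Call trace (a repeated sub-call is expanded the first time; later identical calls just restate its return value):
F(p=6)
  F(p=5)
    F(p=4)
      F(p=3)
        F(p=2)
          F(p=1)
          -> return 1
          F(p=0)
          -> return 0
        -> return 1
        F(p=1)
        -> return 1
      -> return 2
      F(p=2) -> return 1  (same call as traced above)
    -> return 3
    F(p=3) -> return 2  (same call as traced above)
  -> return 5
  F(p=4) -> return 3  (same call as traced above)
-> return 8

Final answer: 8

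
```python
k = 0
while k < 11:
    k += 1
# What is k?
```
Trace:
  k=0
  k=1
  k=2
  k=3
  k=4
  k=5
  k=6
  k=7
  k=8
  k=9
  k=10
  k=11

Final answer: 11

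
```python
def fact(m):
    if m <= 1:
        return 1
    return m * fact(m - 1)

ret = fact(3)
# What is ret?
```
Call trace:
fact(m=3)
  fact(m=2)
    fact(m=1)
    -> return 1
  -> return 2
-> return 6

Final answer: 6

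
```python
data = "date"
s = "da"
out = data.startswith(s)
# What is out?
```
Trace:
  data='date'
  data='date', s='da'
  data='date', s='da', out=True

Final answer: True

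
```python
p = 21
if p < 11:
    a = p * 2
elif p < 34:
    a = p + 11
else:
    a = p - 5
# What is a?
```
Trace:
  p=21
  p=21, a=32

Final answer: 32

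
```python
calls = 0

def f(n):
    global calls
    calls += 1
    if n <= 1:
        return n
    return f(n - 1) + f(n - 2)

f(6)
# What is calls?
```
Call trace (a repeated sub-call is expanded the first time; later identical calls just restate its return value):
f(n=6)
  f(n=5)
    f(n=4)
      f(n=3)
        f(n=2)
          f(n=1)
          -> return 1
          f(n=0)
          -> return 0
        -> return 1
        f(n=1)
        -> return 1
      -> return 2
      f(n=2) -> return 1  (same call as traced above)
    -> return 3
    f(n=3) -> return 2  (same call as traced above)
  -> return 5
  f(n=4) -> return 3  (same call as traced above)
-> return 8

calls is incremented once per call, so count the calls in each subtree. Let C(n) = number of calls made by f(n).
C(0) = C(1) = 1 (base case, no recursion); C(n) = 1 + C(n - 1) + C(n - 2) otherwise.
C(2) = 1 + C(1) + C(0) = 1 + 1 + 1 = 3
C(3) = 1 + C(2) + C(1) = 1 + 3 + 1 = 5
C(4) = 1 + C(3) + C(2) = 1 + 5 + 3 = 9
C(5) = 1 + C(4) + C(3) = 1 + 9 + 5 = 15
C(6) = 1 + C(5) + C(4) = 1 + 15 + 9 = 25
calls = C(6) = 25

Final answer: 25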